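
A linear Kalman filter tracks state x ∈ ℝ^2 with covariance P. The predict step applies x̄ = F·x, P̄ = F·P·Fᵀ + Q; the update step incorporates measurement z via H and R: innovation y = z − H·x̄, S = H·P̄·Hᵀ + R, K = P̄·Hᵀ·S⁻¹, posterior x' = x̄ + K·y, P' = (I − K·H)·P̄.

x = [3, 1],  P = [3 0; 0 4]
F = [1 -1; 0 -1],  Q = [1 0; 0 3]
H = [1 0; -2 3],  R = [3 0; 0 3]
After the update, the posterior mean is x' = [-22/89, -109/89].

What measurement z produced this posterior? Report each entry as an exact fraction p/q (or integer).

z = [-1, -3]

x̄ = F·x = [2, -1]
P̄ = F·P·Fᵀ + Q = [8 4; 4 7]
S = H·P̄·Hᵀ + R = [11 -4; -4 50]
K = P̄·Hᵀ·S⁻¹ = [64/89 -2/89; 42/89 53/178]
x' − x̄ = [-200/89, -20/89] = K·y
y = (KᵀK)⁻¹·Kᵀ·(x' − x̄) = [-3, 4]
z = y + H·x̄ = [-3, 4] + [2, -7] = [-1, -3]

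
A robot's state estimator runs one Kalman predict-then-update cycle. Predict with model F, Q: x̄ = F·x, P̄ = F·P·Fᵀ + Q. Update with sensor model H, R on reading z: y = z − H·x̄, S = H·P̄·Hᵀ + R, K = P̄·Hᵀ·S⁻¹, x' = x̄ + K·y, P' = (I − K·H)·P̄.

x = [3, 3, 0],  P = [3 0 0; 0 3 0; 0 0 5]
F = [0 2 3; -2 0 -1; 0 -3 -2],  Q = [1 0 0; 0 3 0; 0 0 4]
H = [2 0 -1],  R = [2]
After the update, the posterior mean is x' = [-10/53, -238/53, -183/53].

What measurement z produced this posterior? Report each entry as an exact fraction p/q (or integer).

x̄ = F·x = [6, -6, -9]
P̄ = F·P·Fᵀ + Q = [58 -15 -48; -15 20 10; -48 10 51]
S = H·P̄·Hᵀ + R = [477]
K = P̄·Hᵀ·S⁻¹ = [164/477; -40/477; -49/159]
x' − x̄ = [-328/53, 80/53, 294/53] = K·y
y = (KᵀK)⁻¹·Kᵀ·(x' − x̄) = [-18]
z = y + H·x̄ = [-18] + [21] = [3]

z = [3]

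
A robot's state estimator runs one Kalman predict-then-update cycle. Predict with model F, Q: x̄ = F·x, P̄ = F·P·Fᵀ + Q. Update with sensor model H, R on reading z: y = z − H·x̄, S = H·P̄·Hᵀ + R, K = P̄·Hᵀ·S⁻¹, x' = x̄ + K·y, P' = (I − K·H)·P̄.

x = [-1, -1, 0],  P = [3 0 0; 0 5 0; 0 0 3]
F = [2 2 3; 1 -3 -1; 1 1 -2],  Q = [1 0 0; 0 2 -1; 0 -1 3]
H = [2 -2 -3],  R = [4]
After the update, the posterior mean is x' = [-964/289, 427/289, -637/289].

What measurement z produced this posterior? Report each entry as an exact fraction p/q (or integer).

z = [-3]

x̄ = F·x = [-4, 2, -2]
P̄ = F·P·Fᵀ + Q = [60 -33 -2; -33 53 -7; -2 -7 23]
S = H·P̄·Hᵀ + R = [867]
K = P̄·Hᵀ·S⁻¹ = [64/289; -151/867; -59/867]
x' − x̄ = [192/289, -151/289, -59/289] = K·y
y = (KᵀK)⁻¹·Kᵀ·(x' − x̄) = [3]
z = y + H·x̄ = [3] + [-6] = [-3]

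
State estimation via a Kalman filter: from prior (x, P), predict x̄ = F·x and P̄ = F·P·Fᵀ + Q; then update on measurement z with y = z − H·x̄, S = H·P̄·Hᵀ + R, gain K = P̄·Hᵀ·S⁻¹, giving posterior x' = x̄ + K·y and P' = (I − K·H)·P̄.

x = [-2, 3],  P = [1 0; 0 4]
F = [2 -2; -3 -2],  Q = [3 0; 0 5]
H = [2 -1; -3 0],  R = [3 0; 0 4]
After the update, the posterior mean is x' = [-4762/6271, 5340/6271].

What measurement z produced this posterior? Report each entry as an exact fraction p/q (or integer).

z = [-2, 2]

x̄ = F·x = [-10, 0]
P̄ = F·P·Fᵀ + Q = [23 10; 10 30]
S = H·P̄·Hᵀ + R = [85 -108; -108 211]
K = P̄·Hᵀ·S⁻¹ = [144/6271 -1977/6271; -5350/6271 -3630/6271]
x' − x̄ = [57948/6271, 5340/6271] = K·y
y = (KᵀK)⁻¹·Kᵀ·(x' − x̄) = [18, -28]
z = y + H·x̄ = [18, -28] + [-20, 30] = [-2, 2]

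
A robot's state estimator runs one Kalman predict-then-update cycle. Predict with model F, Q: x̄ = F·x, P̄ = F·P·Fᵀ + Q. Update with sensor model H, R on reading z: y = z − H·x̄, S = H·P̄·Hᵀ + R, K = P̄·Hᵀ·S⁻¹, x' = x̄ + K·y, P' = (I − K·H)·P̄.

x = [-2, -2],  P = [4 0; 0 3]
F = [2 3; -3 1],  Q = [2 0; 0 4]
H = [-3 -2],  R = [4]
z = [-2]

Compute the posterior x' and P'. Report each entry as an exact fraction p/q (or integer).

x̄ = F·x = [-10, 4]
P̄ = F·P·Fᵀ + Q = [45 -15; -15 43]
y = z − H·x̄ = [-24]
S = H·P̄·Hᵀ + R = [401]
K = P̄·Hᵀ·S⁻¹ = [-105/401; -41/401]
x' = x̄ + K·y = [-1490/401, 2588/401]
P' = (I − K·H)·P̄ = [7020/401 -10320/401; -10320/401 15562/401]

x' = [-1490/401, 2588/401]
P' = [7020/401 -10320/401; -10320/401 15562/401]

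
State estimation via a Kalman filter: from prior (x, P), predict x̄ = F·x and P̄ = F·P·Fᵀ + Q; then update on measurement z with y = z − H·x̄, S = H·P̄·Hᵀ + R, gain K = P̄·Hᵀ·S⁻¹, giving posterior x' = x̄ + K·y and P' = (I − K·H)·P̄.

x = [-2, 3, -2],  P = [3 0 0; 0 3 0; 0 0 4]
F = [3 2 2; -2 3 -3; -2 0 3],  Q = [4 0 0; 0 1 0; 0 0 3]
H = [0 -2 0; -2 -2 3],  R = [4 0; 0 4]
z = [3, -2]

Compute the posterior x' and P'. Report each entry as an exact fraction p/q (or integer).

x' = [220736/48103, -57085/48103, 78352/48103]
P' = [1599021/48103 -33800/48103 1032510/48103; -33800/48103 47076/48103 8616/48103; 1032510/48103 8616/48103 707856/48103]

x̄ = F·x = [-4, 19, -2]
P̄ = F·P·Fᵀ + Q = [59 -24 6; -24 76 -24; 6 -24 51]
y = z − H·x̄ = [41, 34]
S = H·P̄·Hᵀ + R = [308 352; 352 1027]
K = P̄·Hᵀ·S⁻¹ = [16900/48103 -748/4373; -23538/48103 -16/4373; -4308/48103 939/4373]
x' = x̄ + K·y = [220736/48103, -57085/48103, 78352/48103]
P' = (I − K·H)·P̄ = [1599021/48103 -33800/48103 1032510/48103; -33800/48103 47076/48103 8616/48103; 1032510/48103 8616/48103 707856/48103]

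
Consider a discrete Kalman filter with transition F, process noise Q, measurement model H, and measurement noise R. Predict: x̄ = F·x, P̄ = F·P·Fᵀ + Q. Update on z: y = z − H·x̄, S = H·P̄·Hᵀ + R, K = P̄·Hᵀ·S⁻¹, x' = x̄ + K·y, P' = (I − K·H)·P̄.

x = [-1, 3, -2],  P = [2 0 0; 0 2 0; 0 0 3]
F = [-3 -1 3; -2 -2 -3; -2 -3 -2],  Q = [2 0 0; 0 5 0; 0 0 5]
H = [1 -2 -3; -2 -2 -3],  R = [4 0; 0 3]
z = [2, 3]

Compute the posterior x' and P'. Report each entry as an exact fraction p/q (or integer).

x̄ = F·x = [-6, 2, -3]
P̄ = F·P·Fᵀ + Q = [49 -11 0; -11 48 38; 0 38 43]
y = z − H·x̄ = [3, -14]
S = H·P̄·Hᵀ + R = [1132 915; 915 1146]
K = P̄·Hᵀ·S⁻¹ = [7186/21907 -21571/65721; -27082/153349 -10601/460047; -2255/21907 -6355/65721]
x' = x̄ + K·y = [-27658/65721, 824770/460047, -128488/65721]
P' = (I − K·H)·P̄ = [50315/65721 -13961/65721 -2665/65721; -13961/65721 2133902/460047 -192407/65721; -2665/65721 -192407/65721 136403/65721]

x' = [-27658/65721, 824770/460047, -128488/65721]
P' = [50315/65721 -13961/65721 -2665/65721; -13961/65721 2133902/460047 -192407/65721; -2665/65721 -192407/65721 136403/65721]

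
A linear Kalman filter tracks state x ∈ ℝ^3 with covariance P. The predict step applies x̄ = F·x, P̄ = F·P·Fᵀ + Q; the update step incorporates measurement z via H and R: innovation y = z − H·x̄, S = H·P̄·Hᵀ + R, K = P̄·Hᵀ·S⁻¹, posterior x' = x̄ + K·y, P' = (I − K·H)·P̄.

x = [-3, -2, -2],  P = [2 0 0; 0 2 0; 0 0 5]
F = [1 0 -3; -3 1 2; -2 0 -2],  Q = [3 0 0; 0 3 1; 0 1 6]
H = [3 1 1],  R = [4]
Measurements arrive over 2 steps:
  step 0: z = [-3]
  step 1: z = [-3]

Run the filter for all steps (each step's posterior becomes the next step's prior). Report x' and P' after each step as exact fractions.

step 0: x' = [-2129/457, 3171/457, 1945/457], P' = [3250/457 -6372/457 -2818/457; -6372/457 14467/457 4361/457; -2818/457 4361/457 4513/457]
step 1: x' = [-2425817/257756, 1377546/64439, 959179/257756], P' = [9309151/257756 -5844317/64439 -4116333/257756; -5844317/64439 15031864/64439 2392167/64439; -4116333/257756 2392167/64439 2938167/257756]

step 0: x̄ = F·x = [3, 3, 10]
step 0: P̄ = F·P·Fᵀ + Q = [50 -36 26; -36 43 -7; 26 -7 34]
step 0: y = z − H·x̄ = [-25]
step 0: S = H·P̄·Hᵀ + R = [457]
step 0: K = P̄·Hᵀ·S⁻¹ = [140/457; -72/457; 105/457]
step 0: x' = x̄ + K·y = [-2129/457, 3171/457, 1945/457]
step 0: P' = (I − K·H)·P̄ = [3250/457 -6372/457 -2818/457; -6372/457 14467/457 4361/457; -2818/457 4361/457 4513/457]
step 1: x̄ = F·x = [-7964/457, 13448/457, 368/457]
step 1: P̄ = F·P·Fᵀ + Q = [62146/457 -87281/457 9306/457; -87281/457 152632/457 291/457; 9306/457 291/457 11250/457]
step 1: y = z − H·x̄ = [8705/457]
step 1: S = H·P̄·Hᵀ + R = [257756/457]
step 1: K = P̄·Hᵀ·S⁻¹ = [108463/257756; -27230/64439; 39459/257756]
step 1: x' = x̄ + K·y = [-2425817/257756, 1377546/64439, 959179/257756]
step 1: P' = (I − K·H)·P̄ = [9309151/257756 -5844317/64439 -4116333/257756; -5844317/64439 15031864/64439 2392167/64439; -4116333/257756 2392167/64439 2938167/257756]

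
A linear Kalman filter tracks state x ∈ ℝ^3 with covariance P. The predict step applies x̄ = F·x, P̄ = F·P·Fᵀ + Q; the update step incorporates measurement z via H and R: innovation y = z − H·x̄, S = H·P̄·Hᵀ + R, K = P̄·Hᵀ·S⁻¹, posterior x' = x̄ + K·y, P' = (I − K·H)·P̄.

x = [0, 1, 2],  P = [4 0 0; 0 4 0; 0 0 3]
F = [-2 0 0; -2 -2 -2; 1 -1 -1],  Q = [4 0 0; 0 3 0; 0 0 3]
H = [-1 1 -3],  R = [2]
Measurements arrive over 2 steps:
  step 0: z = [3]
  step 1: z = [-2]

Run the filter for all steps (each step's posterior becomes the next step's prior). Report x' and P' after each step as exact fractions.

step 0: x̄ = F·x = [0, -6, -3]
step 0: P̄ = F·P·Fᵀ + Q = [20 16 -8; 16 47 6; -8 6 14]
step 0: y = z − H·x̄ = [0]
step 0: S = H·P̄·Hᵀ + R = [79]
step 0: K = P̄·Hᵀ·S⁻¹ = [20/79; 13/79; -28/79]
step 0: x' = x̄ + K·y = [0, -6, -3]
step 0: P' = (I − K·H)·P̄ = [1180/79 1004/79 -72/79; 1004/79 3544/79 838/79; -72/79 838/79 322/79]
step 1: x̄ = F·x = [0, 18, 9]
step 1: P̄ = F·P·Fᵀ + Q = [5036/79 8448/79 -496/79; 8448/79 34581/79 8724/79; -496/79 8724/79 5095/79]
step 1: y = z − H·x̄ = [7]
step 1: S = H·P̄·Hᵀ + R = [13414/79]
step 1: K = P̄·Hᵀ·S⁻¹ = [2450/6707; -39/13414; -6065/13414]
step 1: x' = x̄ + K·y = [17150/6707, 241179/13414, 78271/13414]
step 1: P' = (I − K·H)·P̄ = [275588/6707 718434/6707 145982/6707; 718434/6707 5871747/13414 1478319/13414; 145982/6707 1478319/13414 399495/13414]

step 0: x' = [0, -6, -3], P' = [1180/79 1004/79 -72/79; 1004/79 3544/79 838/79; -72/79 838/79 322/79]
step 1: x' = [17150/6707, 241179/13414, 78271/13414], P' = [275588/6707 718434/6707 145982/6707; 718434/6707 5871747/13414 1478319/13414; 145982/6707 1478319/13414 399495/13414]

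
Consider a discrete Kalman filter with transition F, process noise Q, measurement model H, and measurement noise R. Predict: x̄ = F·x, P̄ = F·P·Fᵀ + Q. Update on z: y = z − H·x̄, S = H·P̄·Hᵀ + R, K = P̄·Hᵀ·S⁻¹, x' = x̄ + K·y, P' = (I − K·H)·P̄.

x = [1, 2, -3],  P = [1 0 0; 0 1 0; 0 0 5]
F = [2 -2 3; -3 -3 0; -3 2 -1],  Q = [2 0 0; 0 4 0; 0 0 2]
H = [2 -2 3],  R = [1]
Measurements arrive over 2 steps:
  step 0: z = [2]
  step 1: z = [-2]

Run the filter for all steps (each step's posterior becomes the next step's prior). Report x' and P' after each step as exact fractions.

step 0: x̄ = F·x = [-11, -9, 4]
step 0: P̄ = F·P·Fᵀ + Q = [55 0 -25; 0 22 3; -25 3 20]
step 0: y = z − H·x̄ = [-6]
step 0: S = H·P̄·Hᵀ + R = [153]
step 0: K = P̄·Hᵀ·S⁻¹ = [35/153; -35/153; 4/153]
step 0: x' = x̄ + K·y = [-631/51, -389/51, 196/51]
step 0: P' = (I − K·H)·P̄ = [7190/153 1225/153 -3965/153; 1225/153 2141/153 599/153; -3965/153 599/153 3044/153]
step 1: x̄ = F·x = [104/51, 60, 919/51]
step 1: P̄ = F·P·Fᵀ + Q = [458/153 0 -179/153; 0 697 297; -179/153 297 35738/153]
step 1: y = z − H·x̄ = [3053/51]
step 1: S = H·P̄·Hᵀ + R = [202751/153]
step 1: K = P̄·Hᵀ·S⁻¹ = [379/202751; -76959/202751; 15974/202751]
step 1: x' = x̄ + K·y = [436141/202751, 7558083/202751, 4609741/202751]
step 1: P' = (I − K·H)·P̄ = [605989/202751 190637/202751 -276775/202751; 190637/202751 102607070/202751 68251969/202751; -276775/202751 68251969/202751 45691154/202751]

step 0: x' = [-631/51, -389/51, 196/51], P' = [7190/153 1225/153 -3965/153; 1225/153 2141/153 599/153; -3965/153 599/153 3044/153]
step 1: x' = [436141/202751, 7558083/202751, 4609741/202751], P' = [605989/202751 190637/202751 -276775/202751; 190637/202751 102607070/202751 68251969/202751; -276775/202751 68251969/202751 45691154/202751]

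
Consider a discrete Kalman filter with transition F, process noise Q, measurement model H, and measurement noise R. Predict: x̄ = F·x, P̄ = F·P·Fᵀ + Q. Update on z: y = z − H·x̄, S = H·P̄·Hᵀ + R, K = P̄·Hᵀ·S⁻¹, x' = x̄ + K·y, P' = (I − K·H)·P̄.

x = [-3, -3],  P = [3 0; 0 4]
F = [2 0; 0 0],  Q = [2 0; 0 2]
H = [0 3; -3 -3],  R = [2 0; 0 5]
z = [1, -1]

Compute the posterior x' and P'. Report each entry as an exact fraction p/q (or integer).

x' = [-183/664, 507/1328]
P' = [119/166 -63/332; -63/332 131/664]

x̄ = F·x = [-6, 0]
P̄ = F·P·Fᵀ + Q = [14 0; 0 2]
y = z − H·x̄ = [1, -19]
S = H·P̄·Hᵀ + R = [20 -18; -18 149]
K = P̄·Hᵀ·S⁻¹ = [-189/664 -105/332; 393/1328 -3/664]
x' = x̄ + K·y = [-183/664, 507/1328]
P' = (I − K·H)·P̄ = [119/166 -63/332; -63/332 131/664]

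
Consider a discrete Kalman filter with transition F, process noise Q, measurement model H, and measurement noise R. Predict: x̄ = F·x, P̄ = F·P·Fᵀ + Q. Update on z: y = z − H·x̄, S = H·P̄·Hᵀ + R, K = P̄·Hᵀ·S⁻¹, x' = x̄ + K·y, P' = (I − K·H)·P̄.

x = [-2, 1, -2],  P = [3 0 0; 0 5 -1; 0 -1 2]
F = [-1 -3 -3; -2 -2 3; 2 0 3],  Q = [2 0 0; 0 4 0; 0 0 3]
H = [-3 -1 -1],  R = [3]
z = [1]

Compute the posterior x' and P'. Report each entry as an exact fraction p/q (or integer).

x' = [229/51, -455/102, -10]
P' = [174/17 -254/17 -15; -254/17 2279/68 12; -15 12 33]

x̄ = F·x = [5, -4, -10]
P̄ = F·P·Fᵀ + Q = [50 21 -15; 21 66 12; -15 12 33]
y = z − H·x̄ = [2]
S = H·P̄·Hᵀ + R = [612]
K = P̄·Hᵀ·S⁻¹ = [-13/51; -47/204; 0]
x' = x̄ + K·y = [229/51, -455/102, -10]
P' = (I − K·H)·P̄ = [174/17 -254/17 -15; -254/17 2279/68 12; -15 12 33]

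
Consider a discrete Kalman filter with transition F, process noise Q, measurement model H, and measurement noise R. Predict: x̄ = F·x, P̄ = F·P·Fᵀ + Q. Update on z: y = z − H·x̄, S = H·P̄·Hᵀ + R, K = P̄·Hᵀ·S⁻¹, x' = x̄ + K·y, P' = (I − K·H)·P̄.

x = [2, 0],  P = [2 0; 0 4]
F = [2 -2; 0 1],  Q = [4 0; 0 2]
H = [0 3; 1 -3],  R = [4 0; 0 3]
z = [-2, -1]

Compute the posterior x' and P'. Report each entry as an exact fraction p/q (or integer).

x̄ = F·x = [4, 0]
P̄ = F·P·Fᵀ + Q = [28 -8; -8 6]
y = z − H·x̄ = [-2, -5]
S = H·P̄·Hᵀ + R = [58 -78; -78 133]
K = P̄·Hᵀ·S⁻¹ = [432/815 572/815; 183/815 -52/815]
x' = x̄ + K·y = [-464/815, -106/815]
P' = (I − K·H)·P̄ = [3444/815 576/815; 576/815 244/815]

x' = [-464/815, -106/815]
P' = [3444/815 576/815; 576/815 244/815]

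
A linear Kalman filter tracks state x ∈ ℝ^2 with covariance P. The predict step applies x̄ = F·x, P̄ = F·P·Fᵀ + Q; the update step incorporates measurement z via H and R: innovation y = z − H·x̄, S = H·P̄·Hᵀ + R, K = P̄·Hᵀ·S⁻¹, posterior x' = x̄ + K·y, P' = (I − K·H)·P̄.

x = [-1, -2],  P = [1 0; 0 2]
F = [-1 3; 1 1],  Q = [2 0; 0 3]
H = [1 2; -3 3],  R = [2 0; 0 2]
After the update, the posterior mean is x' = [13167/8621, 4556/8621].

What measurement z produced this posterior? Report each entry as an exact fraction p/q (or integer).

x̄ = F·x = [-5, -3]
P̄ = F·P·Fᵀ + Q = [21 5; 5 6]
S = H·P̄·Hᵀ + R = [67 -42; -42 155]
K = P̄·Hᵀ·S⁻¹ = [2789/8621 -1914/8621; 2761/8621 915/8621]
x' − x̄ = [56272/8621, 30419/8621] = K·y
y = (KᵀK)⁻¹·Kᵀ·(x' − x̄) = [14, -9]
z = y + H·x̄ = [14, -9] + [-11, 6] = [3, -3]

z = [3, -3]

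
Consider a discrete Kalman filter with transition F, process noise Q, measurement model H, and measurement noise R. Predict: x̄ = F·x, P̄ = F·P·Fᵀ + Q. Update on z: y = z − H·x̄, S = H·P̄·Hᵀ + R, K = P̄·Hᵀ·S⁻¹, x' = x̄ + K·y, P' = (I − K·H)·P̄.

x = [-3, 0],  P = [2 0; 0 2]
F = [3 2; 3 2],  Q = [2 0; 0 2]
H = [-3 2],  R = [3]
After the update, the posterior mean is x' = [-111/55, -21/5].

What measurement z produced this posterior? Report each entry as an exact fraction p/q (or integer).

z = [-3]

x̄ = F·x = [-9, -9]
P̄ = F·P·Fᵀ + Q = [28 26; 26 28]
S = H·P̄·Hᵀ + R = [55]
K = P̄·Hᵀ·S⁻¹ = [-32/55; -2/5]
x' − x̄ = [384/55, 24/5] = K·y
y = (KᵀK)⁻¹·Kᵀ·(x' − x̄) = [-12]
z = y + H·x̄ = [-12] + [9] = [-3]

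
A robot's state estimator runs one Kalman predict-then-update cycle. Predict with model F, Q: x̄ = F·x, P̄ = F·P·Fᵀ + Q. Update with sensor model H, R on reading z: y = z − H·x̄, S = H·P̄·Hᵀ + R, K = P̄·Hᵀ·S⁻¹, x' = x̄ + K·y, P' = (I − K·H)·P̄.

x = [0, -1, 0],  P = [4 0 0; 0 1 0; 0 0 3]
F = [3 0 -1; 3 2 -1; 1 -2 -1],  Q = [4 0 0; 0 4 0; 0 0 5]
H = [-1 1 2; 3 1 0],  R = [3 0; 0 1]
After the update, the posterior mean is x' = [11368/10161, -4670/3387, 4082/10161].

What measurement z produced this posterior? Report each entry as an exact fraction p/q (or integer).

z = [-2, 2]

x̄ = F·x = [0, -2, 2]
P̄ = F·P·Fᵀ + Q = [43 39 15; 39 47 11; 15 11 16]
S = H·P̄·Hᵀ + R = [63 108; 108 669]
K = P̄·Hᵀ·S⁻¹ = [-250/10161 288/1129; 262/3387 788/3387; 4228/10161 56/3387]
x' − x̄ = [11368/10161, 2104/3387, -16240/10161] = K·y
y = (KᵀK)⁻¹·Kᵀ·(x' − x̄) = [-4, 4]
z = y + H·x̄ = [-4, 4] + [2, -2] = [-2, 2]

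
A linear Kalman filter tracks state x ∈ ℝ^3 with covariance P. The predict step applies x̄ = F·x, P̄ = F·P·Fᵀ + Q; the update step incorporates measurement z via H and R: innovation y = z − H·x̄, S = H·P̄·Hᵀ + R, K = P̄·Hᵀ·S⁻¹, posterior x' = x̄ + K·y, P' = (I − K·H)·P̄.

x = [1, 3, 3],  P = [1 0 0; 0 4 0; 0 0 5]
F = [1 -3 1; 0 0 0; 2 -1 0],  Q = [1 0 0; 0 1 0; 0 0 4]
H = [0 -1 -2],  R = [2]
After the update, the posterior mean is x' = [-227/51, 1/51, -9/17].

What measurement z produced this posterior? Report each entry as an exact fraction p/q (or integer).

x̄ = F·x = [-5, 0, -1]
P̄ = F·P·Fᵀ + Q = [43 0 14; 0 1 0; 14 0 12]
S = H·P̄·Hᵀ + R = [51]
K = P̄·Hᵀ·S⁻¹ = [-28/51; -1/51; -8/17]
x' − x̄ = [28/51, 1/51, 8/17] = K·y
y = (KᵀK)⁻¹·Kᵀ·(x' − x̄) = [-1]
z = y + H·x̄ = [-1] + [2] = [1]

z = [1]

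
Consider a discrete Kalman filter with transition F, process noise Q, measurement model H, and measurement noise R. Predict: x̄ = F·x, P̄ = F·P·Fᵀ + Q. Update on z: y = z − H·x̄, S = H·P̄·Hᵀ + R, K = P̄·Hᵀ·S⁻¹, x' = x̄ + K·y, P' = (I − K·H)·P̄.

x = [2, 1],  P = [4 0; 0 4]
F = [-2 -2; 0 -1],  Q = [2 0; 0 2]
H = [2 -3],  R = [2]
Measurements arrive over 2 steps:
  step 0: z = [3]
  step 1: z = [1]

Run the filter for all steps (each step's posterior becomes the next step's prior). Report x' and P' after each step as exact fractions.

step 0: x̄ = F·x = [-6, -1]
step 0: P̄ = F·P·Fᵀ + Q = [34 8; 8 6]
step 0: y = z − H·x̄ = [12]
step 0: S = H·P̄·Hᵀ + R = [96]
step 0: K = P̄·Hᵀ·S⁻¹ = [11/24; -1/48]
step 0: x' = x̄ + K·y = [-1/2, -5/4]
step 0: P' = (I − K·H)·P̄ = [83/6 107/12; 107/12 143/24]
step 1: x̄ = F·x = [7/2, 5/4]
step 1: P̄ = F·P·Fᵀ + Q = [305/2 119/4; 119/4 191/24]
step 1: y = z − H·x̄ = [-9/4]
step 1: S = H·P̄·Hᵀ + R = [2613/8]
step 1: K = P̄·Hᵀ·S⁻¹ = [1726/2613; 95/871]
step 1: x' = x̄ + K·y = [1754/871, 875/871]
step 1: P' = (I − K·H)·P̄ = [26098/2613 5416/871; 5416/871 10642/2613]

step 0: x' = [-1/2, -5/4], P' = [83/6 107/12; 107/12 143/24]
step 1: x' = [1754/871, 875/871], P' = [26098/2613 5416/871; 5416/871 10642/2613]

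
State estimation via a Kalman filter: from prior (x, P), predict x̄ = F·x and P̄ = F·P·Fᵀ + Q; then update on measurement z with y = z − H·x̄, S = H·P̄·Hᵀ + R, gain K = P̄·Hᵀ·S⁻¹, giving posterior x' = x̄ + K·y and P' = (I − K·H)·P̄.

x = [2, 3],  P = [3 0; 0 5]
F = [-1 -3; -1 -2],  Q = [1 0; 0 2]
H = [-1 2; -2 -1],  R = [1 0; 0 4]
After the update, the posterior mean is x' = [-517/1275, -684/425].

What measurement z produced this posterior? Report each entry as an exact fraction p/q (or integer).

z = [-3, 2]

x̄ = F·x = [-11, -8]
P̄ = F·P·Fᵀ + Q = [49 33; 33 25]
S = H·P̄·Hᵀ + R = [18 -51; -51 357]
K = P̄·Hᵀ·S⁻¹ = [-4/25 -497/1275; 28/75 -257/1275]
x' − x̄ = [13508/1275, 2716/425] = K·y
y = (KᵀK)⁻¹·Kᵀ·(x' − x̄) = [2, -28]
z = y + H·x̄ = [2, -28] + [-5, 30] = [-3, 2]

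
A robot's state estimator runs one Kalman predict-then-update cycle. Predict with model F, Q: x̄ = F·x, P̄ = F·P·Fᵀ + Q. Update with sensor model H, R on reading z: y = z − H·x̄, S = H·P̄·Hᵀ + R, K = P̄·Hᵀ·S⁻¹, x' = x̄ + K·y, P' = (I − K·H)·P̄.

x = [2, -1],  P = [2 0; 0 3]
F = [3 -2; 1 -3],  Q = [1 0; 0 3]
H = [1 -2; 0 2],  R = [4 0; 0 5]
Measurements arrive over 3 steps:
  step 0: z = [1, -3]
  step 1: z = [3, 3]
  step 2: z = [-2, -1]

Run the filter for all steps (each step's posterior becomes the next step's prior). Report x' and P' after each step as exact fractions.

step 0: x' = [697/2511, -2189/2511], P' = [15596/2511 4640/2511; 4640/2511 2720/2511]
step 1: x' = [7256815/1289161, 1971954/1289161], P' = [27670576/3867483 7382770/3867483; 7382770/3867483 3966085/3867483]
step 2: x' = [-2894063172/6608218063, 815819071/6608218063], P' = [48943610612/6608218063 13106437380/6608218063; 13106437380/6608218063 6910664410/6608218063]

step 0: x̄ = F·x = [8, 5]
step 0: P̄ = F·P·Fᵀ + Q = [31 24; 24 32]
step 0: y = z − H·x̄ = [3, -13]
step 0: S = H·P̄·Hᵀ + R = [67 -80; -80 133]
step 0: K = P̄·Hᵀ·S⁻¹ = [1579/2511 1856/2511; -200/2511 1088/2511]
step 0: x' = x̄ + K·y = [697/2511, -2189/2511]
step 0: P' = (I − K·H)·P̄ = [15596/2511 4640/2511; 4640/2511 2720/2511]
step 1: x̄ = F·x = [6469/2511, 7264/2511]
step 1: P̄ = F·P·Fᵀ + Q = [98075/2511 12068/2511; 12068/2511 19769/2511]
step 1: y = z − H·x̄ = [15592/2511, -6995/2511]
step 1: S = H·P̄·Hᵀ + R = [138923/2511 -54940/2511; -54940/2511 91631/2511]
step 1: K = P̄·Hᵀ·S⁻¹ = [3226259/3867483 2953108/3867483; -137350/3867483 1586434/3867483]
step 1: x' = x̄ + K·y = [7256815/1289161, 1971954/1289161]
step 1: P' = (I − K·H)·P̄ = [27670576/3867483 7382770/3867483; 7382770/3867483 3966085/3867483]
step 2: x̄ = F·x = [17826537/1289161, 1340953/1289161]
step 2: P̄ = F·P·Fᵀ + Q = [180173767/3867483 25597768/3867483; 25597768/3867483 30671170/3867483]
step 2: y = z − H·x̄ = [-17722953/1289161, -3971067/1289161]
step 2: S = H·P̄·Hᵀ + R = [215937307/3867483 -71489144/3867483; -71489144/3867483 142022095/3867483]
step 2: K = P̄·Hᵀ·S⁻¹ = [5682683963/6608218063 5242574952/6608218063; -178722860/6608218063 2764265764/6608218063]
step 2: x' = x̄ + K·y = [-2894063172/6608218063, 815819071/6608218063]
step 2: P' = (I − K·H)·P̄ = [48943610612/6608218063 13106437380/6608218063; 13106437380/6608218063 6910664410/6608218063]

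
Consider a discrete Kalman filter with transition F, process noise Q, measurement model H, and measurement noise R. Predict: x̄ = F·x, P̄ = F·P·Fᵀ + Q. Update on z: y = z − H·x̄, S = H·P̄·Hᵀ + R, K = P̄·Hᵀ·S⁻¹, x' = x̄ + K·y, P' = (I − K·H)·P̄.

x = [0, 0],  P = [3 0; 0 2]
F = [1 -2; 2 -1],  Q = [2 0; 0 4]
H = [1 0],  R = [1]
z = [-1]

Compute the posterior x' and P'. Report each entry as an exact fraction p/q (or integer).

x' = [-13/14, -5/7]
P' = [13/14 5/7; 5/7 76/7]

x̄ = F·x = [0, 0]
P̄ = F·P·Fᵀ + Q = [13 10; 10 18]
y = z − H·x̄ = [-1]
S = H·P̄·Hᵀ + R = [14]
K = P̄·Hᵀ·S⁻¹ = [13/14; 5/7]
x' = x̄ + K·y = [-13/14, -5/7]
P' = (I − K·H)·P̄ = [13/14 5/7; 5/7 76/7]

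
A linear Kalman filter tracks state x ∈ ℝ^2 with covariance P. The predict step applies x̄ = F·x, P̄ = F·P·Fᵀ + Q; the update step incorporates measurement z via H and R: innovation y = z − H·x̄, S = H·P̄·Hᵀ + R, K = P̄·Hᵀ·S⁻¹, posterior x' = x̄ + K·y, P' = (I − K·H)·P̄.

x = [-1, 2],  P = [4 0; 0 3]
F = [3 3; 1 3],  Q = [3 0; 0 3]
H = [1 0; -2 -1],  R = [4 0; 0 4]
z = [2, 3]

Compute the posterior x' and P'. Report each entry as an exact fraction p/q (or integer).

x̄ = F·x = [3, 5]
P̄ = F·P·Fᵀ + Q = [66 39; 39 34]
y = z − H·x̄ = [-1, 14]
S = H·P̄·Hᵀ + R = [70 -171; -171 458]
K = P̄·Hᵀ·S⁻¹ = [987/2819 -684/2819; -1290/2819 -1171/2819]
x' = x̄ + K·y = [-2106/2819, -1009/2819]
P' = (I − K·H)·P̄ = [3948/2819 -5160/2819; -5160/2819 15004/2819]

x' = [-2106/2819, -1009/2819]
P' = [3948/2819 -5160/2819; -5160/2819 15004/2819]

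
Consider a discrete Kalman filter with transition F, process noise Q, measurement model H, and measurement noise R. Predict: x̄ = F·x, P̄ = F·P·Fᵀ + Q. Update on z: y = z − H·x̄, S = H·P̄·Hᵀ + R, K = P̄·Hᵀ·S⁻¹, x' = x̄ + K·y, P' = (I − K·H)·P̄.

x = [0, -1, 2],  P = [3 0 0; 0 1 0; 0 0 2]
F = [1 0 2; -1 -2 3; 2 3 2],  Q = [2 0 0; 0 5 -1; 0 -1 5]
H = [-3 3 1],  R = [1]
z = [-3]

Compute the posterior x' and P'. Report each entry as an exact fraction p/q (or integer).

x̄ = F·x = [4, 8, 1]
P̄ = F·P·Fᵀ + Q = [13 9 14; 9 30 -1; 14 -1 34]
y = z − H·x̄ = [-16]
S = H·P̄·Hᵀ + R = [170]
K = P̄·Hᵀ·S⁻¹ = [1/85; 31/85; -11/170]
x' = x̄ + K·y = [324/85, 184/85, 173/85]
P' = (I − K·H)·P̄ = [1103/85 703/85 1201/85; 703/85 628/85 256/85; 1201/85 256/85 5659/170]

x' = [324/85, 184/85, 173/85]
P' = [1103/85 703/85 1201/85; 703/85 628/85 256/85; 1201/85 256/85 5659/170]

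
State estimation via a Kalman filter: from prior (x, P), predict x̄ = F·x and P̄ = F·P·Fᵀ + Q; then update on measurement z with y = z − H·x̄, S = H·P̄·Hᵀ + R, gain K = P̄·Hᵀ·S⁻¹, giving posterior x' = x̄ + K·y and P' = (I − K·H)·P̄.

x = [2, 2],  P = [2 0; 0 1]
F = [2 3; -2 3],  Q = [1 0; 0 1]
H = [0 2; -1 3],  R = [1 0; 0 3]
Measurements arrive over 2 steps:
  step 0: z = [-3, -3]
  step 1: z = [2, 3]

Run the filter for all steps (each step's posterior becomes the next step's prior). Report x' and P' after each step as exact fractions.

step 0: x̄ = F·x = [10, 2]
step 0: P̄ = F·P·Fᵀ + Q = [18 1; 1 18]
step 0: y = z − H·x̄ = [-7, 1]
step 0: S = H·P̄·Hᵀ + R = [73 106; 106 177]
step 0: K = P̄·Hᵀ·S⁻¹ = [1944/1685 -1307/1685; 754/1685 53/1685]
step 0: x' = x̄ + K·y = [387/337, -371/337]
step 0: P' = (I − K·H)·P̄ = [6837/1685 972/1685; 972/1685 377/1685]
step 1: x̄ = F·x = [-339/337, -1887/337]
step 1: P̄ = F·P·Fᵀ + Q = [8818/337 -4791/337; -4791/337 20762/1685]
step 1: y = z − H·x̄ = [4448/337, 6333/337]
step 1: S = H·P̄·Hᵀ + R = [84733/1685 172482/1685; 172482/1685 379733/1685]
step 1: K = P̄·Hᵀ·S⁻¹ = [1072488/1439689 -926767/1439689; 529978/1439689 86241/1439689]
step 1: x' = x̄ + K·y = [-4708734/1439689, 554342/1439689]
step 1: P' = (I − K·H)·P̄ = [4389033/1439689 536244/1439689; 536244/1439689 264989/1439689]

step 0: x' = [387/337, -371/337], P' = [6837/1685 972/1685; 972/1685 377/1685]
step 1: x' = [-4708734/1439689, 554342/1439689], P' = [4389033/1439689 536244/1439689; 536244/1439689 264989/1439689]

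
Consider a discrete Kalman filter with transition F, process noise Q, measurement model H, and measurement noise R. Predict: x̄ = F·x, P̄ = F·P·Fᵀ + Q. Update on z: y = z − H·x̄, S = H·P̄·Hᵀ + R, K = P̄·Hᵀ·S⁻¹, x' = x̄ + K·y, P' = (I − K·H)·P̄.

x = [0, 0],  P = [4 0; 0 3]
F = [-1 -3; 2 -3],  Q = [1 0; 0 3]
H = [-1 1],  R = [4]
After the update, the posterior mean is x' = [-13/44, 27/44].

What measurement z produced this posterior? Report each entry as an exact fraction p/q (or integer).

z = [1]

x̄ = F·x = [0, 0]
P̄ = F·P·Fᵀ + Q = [32 19; 19 46]
S = H·P̄·Hᵀ + R = [44]
K = P̄·Hᵀ·S⁻¹ = [-13/44; 27/44]
x' − x̄ = [-13/44, 27/44] = K·y
y = (KᵀK)⁻¹·Kᵀ·(x' − x̄) = [1]
z = y + H·x̄ = [1] + [0] = [1]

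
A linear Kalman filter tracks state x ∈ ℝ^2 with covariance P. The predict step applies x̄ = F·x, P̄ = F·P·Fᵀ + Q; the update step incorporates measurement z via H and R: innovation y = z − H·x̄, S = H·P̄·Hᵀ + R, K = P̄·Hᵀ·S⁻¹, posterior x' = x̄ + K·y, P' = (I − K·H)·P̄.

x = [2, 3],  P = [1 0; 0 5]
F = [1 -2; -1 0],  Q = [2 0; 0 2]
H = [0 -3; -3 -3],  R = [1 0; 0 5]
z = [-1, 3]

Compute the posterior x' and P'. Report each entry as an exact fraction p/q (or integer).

x̄ = F·x = [-4, -2]
P̄ = F·P·Fᵀ + Q = [23 -1; -1 3]
y = z − H·x̄ = [-7, -15]
S = H·P̄·Hᵀ + R = [28 18; 18 221]
K = P̄·Hᵀ·S⁻¹ = [1851/5864 -951/2932; -1881/5864 -3/2932]
x' = x̄ + K·y = [-7883/5864, 1529/5864]
P' = (I − K·H)·P̄ = [3787/5864 -617/5864; -617/5864 627/5864]

x' = [-7883/5864, 1529/5864]
P' = [3787/5864 -617/5864; -617/5864 627/5864]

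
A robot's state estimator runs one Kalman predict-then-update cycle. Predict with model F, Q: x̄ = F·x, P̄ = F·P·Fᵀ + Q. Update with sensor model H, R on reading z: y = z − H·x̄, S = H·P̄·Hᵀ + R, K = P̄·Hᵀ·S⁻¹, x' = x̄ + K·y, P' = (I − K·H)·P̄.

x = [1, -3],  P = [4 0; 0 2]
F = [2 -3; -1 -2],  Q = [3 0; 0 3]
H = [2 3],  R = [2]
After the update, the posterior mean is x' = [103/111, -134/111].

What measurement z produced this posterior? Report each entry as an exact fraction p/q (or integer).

x̄ = F·x = [11, 5]
P̄ = F·P·Fᵀ + Q = [37 4; 4 15]
S = H·P̄·Hᵀ + R = [333]
K = P̄·Hᵀ·S⁻¹ = [86/333; 53/333]
x' − x̄ = [-1118/111, -689/111] = K·y
y = (KᵀK)⁻¹·Kᵀ·(x' − x̄) = [-39]
z = y + H·x̄ = [-39] + [37] = [-2]

z = [-2]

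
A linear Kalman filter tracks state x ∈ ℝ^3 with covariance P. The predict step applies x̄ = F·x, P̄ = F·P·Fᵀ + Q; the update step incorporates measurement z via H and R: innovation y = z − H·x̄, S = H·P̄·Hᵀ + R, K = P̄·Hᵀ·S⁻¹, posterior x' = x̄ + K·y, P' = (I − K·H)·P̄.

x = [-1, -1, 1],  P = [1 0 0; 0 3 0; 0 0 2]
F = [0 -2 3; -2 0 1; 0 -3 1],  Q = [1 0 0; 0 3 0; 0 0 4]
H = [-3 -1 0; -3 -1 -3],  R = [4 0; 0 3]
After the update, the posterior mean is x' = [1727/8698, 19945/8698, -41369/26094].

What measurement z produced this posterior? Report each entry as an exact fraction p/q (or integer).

z = [-3, 2]

x̄ = F·x = [5, 3, 4]
P̄ = F·P·Fᵀ + Q = [31 6 24; 6 9 2; 24 2 33]
S = H·P̄·Hᵀ + R = [328 546; 546 1068]
K = P̄·Hᵀ·S⁻¹ = [-2061/8698 -339/8698; -1803/8698 653/8698; 2571/8698 -4085/13047]
x' − x̄ = [-41763/8698, -6149/8698, -145745/26094] = K·y
y = (KᵀK)⁻¹·Kᵀ·(x' − x̄) = [15, 32]
z = y + H·x̄ = [15, 32] + [-18, -30] = [-3, 2]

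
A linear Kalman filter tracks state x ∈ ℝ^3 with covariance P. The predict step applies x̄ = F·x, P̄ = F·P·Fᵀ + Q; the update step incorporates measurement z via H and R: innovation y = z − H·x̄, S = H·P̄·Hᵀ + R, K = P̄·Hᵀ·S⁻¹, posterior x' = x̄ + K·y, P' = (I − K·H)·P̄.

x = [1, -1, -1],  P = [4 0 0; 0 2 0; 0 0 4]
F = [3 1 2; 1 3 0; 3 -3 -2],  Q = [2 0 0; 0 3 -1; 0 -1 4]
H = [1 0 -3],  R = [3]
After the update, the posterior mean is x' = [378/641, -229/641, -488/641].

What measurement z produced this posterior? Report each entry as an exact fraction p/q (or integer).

z = [3]

x̄ = F·x = [0, -2, 8]
P̄ = F·P·Fᵀ + Q = [56 18 14; 18 25 -7; 14 -7 74]
S = H·P̄·Hᵀ + R = [641]
K = P̄·Hᵀ·S⁻¹ = [14/641; 39/641; -208/641]
x' − x̄ = [378/641, 1053/641, -5616/641] = K·y
y = (KᵀK)⁻¹·Kᵀ·(x' − x̄) = [27]
z = y + H·x̄ = [27] + [-24] = [3]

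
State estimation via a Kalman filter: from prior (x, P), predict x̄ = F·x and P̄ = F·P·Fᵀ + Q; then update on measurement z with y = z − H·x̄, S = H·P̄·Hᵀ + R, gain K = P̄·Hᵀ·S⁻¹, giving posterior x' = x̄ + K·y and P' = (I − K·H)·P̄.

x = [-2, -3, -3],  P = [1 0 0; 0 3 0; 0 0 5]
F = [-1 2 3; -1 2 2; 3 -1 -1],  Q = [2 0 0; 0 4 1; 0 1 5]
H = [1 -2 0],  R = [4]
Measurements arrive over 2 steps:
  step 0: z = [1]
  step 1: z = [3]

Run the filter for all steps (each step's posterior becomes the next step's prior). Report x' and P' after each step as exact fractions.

step 0: x' = [-91/10, -107/20, -9/5], P' = [431/10 457/20 -81/5; 457/20 519/40 -87/10; -81/5 -87/10 92/5]
step 1: x' = [-13/2, -62/13, -1073/52], P' = [99 52 -106; 52 366/13 -1441/26; -106 -1441/26 31815/104]

step 0: x̄ = F·x = [-13, -10, 0]
step 0: P̄ = F·P·Fᵀ + Q = [60 43 -24; 43 37 -18; -24 -18 22]
step 0: y = z − H·x̄ = [-6]
step 0: S = H·P̄·Hᵀ + R = [40]
step 0: K = P̄·Hᵀ·S⁻¹ = [-13/20; -31/40; 3/10]
step 0: x' = x̄ + K·y = [-91/10, -107/20, -9/5]
step 0: P' = (I − K·H)·P̄ = [431/10 457/20 -81/5; 457/20 519/40 -87/10; -81/5 -87/10 92/5]
step 1: x̄ = F·x = [-7, -26/5, -403/20]
step 1: P̄ = F·P·Fᵀ + Q = [164 108 -169; 108 382/5 -1097/10; -169 -1097/10 14679/40]
step 1: y = z − H·x̄ = [-2/5]
step 1: S = H·P̄·Hᵀ + R = [208/5]
step 1: K = P̄·Hᵀ·S⁻¹ = [-5/4; -14/13; 63/52]
step 1: x' = x̄ + K·y = [-13/2, -62/13, -1073/52]
step 1: P' = (I − K·H)·P̄ = [99 52 -106; 52 366/13 -1441/26; -106 -1441/26 31815/104]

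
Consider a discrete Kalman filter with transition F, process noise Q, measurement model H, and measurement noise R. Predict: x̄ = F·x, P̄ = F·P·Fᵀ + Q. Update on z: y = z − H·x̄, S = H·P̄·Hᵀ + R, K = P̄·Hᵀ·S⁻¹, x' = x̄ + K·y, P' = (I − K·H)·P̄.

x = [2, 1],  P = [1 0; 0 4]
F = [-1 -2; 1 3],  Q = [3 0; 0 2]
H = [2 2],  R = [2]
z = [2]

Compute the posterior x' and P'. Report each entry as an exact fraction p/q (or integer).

x' = [-4, 5]
P' = [330/19 -335/19; -335/19 349/19]

x̄ = F·x = [-4, 5]
P̄ = F·P·Fᵀ + Q = [20 -25; -25 39]
y = z − H·x̄ = [0]
S = H·P̄·Hᵀ + R = [38]
K = P̄·Hᵀ·S⁻¹ = [-5/19; 14/19]
x' = x̄ + K·y = [-4, 5]
P' = (I − K·H)·P̄ = [330/19 -335/19; -335/19 349/19]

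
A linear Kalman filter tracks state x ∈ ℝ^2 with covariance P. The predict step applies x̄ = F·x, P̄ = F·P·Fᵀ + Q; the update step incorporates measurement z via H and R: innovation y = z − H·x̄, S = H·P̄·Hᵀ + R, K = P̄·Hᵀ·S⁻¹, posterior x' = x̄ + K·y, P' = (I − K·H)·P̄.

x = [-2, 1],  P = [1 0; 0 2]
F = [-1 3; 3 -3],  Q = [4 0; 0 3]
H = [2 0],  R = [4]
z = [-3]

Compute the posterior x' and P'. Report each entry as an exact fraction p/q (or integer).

x̄ = F·x = [5, -9]
P̄ = F·P·Fᵀ + Q = [23 -21; -21 30]
y = z − H·x̄ = [-13]
S = H·P̄·Hᵀ + R = [96]
K = P̄·Hᵀ·S⁻¹ = [23/48; -7/16]
x' = x̄ + K·y = [-59/48, -53/16]
P' = (I − K·H)·P̄ = [23/24 -7/8; -7/8 93/8]

x' = [-59/48, -53/16]
P' = [23/24 -7/8; -7/8 93/8]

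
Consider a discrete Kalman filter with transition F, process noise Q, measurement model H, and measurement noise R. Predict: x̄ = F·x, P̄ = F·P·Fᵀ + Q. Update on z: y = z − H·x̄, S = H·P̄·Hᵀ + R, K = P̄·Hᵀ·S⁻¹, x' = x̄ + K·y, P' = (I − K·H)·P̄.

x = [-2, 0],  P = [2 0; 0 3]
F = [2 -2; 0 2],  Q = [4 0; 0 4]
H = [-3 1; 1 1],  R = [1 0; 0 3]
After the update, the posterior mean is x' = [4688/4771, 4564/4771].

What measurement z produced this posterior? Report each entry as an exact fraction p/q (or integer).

x̄ = F·x = [-4, 0]
P̄ = F·P·Fᵀ + Q = [24 -12; -12 16]
S = H·P̄·Hᵀ + R = [305 -32; -32 19]
K = P̄·Hᵀ·S⁻¹ = [-1212/4771 972/4771; 1116/4771 2884/4771]
x' − x̄ = [23772/4771, 4564/4771] = K·y
y = (KᵀK)⁻¹·Kᵀ·(x' − x̄) = [-14, 7]
z = y + H·x̄ = [-14, 7] + [12, -4] = [-2, 3]

z = [-2, 3]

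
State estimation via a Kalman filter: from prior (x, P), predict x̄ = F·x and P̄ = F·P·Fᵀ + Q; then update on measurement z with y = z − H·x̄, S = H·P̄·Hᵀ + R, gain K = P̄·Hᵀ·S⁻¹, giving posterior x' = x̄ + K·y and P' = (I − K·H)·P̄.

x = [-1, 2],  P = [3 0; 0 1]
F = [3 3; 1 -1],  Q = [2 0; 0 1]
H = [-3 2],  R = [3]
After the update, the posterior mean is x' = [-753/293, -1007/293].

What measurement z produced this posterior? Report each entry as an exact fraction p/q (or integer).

x̄ = F·x = [3, -3]
P̄ = F·P·Fᵀ + Q = [38 6; 6 5]
S = H·P̄·Hᵀ + R = [293]
K = P̄·Hᵀ·S⁻¹ = [-102/293; -8/293]
x' − x̄ = [-1632/293, -128/293] = K·y
y = (KᵀK)⁻¹·Kᵀ·(x' − x̄) = [16]
z = y + H·x̄ = [16] + [-15] = [1]

z = [1]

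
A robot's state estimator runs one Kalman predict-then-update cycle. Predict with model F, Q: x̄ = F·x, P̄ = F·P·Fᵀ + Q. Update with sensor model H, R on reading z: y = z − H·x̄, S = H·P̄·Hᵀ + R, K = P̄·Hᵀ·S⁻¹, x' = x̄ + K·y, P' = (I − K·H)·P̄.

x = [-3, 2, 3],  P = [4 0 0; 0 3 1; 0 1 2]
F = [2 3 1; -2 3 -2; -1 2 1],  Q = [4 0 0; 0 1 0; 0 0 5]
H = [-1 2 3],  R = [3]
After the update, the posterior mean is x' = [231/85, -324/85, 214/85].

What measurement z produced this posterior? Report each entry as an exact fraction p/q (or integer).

x̄ = F·x = [3, 6, 10]
P̄ = F·P·Fᵀ + Q = [55 4 17; 4 40 21; 17 21 27]
S = H·P̄·Hᵀ + R = [595]
K = P̄·Hᵀ·S⁻¹ = [4/595; 139/595; 106/595]
x' − x̄ = [-24/85, -834/85, -636/85] = K·y
y = (KᵀK)⁻¹·Kᵀ·(x' − x̄) = [-42]
z = y + H·x̄ = [-42] + [39] = [-3]

z = [-3]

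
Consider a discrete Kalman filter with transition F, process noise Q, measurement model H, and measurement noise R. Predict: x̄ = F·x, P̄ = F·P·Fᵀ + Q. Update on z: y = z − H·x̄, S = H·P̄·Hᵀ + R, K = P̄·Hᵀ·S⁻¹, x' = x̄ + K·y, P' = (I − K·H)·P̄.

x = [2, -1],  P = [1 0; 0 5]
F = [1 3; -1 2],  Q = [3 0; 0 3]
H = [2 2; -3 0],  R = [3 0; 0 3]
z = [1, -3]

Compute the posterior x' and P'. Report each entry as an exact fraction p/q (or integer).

x' = [2825/2494, -2097/2494]
P' = [1487/4988 -1253/4988; -1253/4988 4427/4988]

x̄ = F·x = [-1, -4]
P̄ = F·P·Fᵀ + Q = [49 29; 29 24]
y = z − H·x̄ = [11, -6]
S = H·P̄·Hᵀ + R = [527 -468; -468 444]
K = P̄·Hᵀ·S⁻¹ = [39/1247 -1487/4988; 529/1247 1253/4988]
x' = x̄ + K·y = [2825/2494, -2097/2494]
P' = (I − K·H)·P̄ = [1487/4988 -1253/4988; -1253/4988 4427/4988]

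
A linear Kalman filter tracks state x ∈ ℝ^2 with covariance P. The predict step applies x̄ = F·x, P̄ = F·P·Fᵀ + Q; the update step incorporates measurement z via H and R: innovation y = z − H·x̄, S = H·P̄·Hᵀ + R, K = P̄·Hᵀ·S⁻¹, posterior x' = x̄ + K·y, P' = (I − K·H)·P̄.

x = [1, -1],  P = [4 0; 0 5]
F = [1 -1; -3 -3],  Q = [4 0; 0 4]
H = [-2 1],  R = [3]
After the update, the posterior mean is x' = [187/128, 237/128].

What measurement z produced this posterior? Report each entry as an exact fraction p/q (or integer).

z = [-1]

x̄ = F·x = [2, 0]
P̄ = F·P·Fᵀ + Q = [13 3; 3 85]
S = H·P̄·Hᵀ + R = [128]
K = P̄·Hᵀ·S⁻¹ = [-23/128; 79/128]
x' − x̄ = [-69/128, 237/128] = K·y
y = (KᵀK)⁻¹·Kᵀ·(x' − x̄) = [3]
z = y + H·x̄ = [3] + [-4] = [-1]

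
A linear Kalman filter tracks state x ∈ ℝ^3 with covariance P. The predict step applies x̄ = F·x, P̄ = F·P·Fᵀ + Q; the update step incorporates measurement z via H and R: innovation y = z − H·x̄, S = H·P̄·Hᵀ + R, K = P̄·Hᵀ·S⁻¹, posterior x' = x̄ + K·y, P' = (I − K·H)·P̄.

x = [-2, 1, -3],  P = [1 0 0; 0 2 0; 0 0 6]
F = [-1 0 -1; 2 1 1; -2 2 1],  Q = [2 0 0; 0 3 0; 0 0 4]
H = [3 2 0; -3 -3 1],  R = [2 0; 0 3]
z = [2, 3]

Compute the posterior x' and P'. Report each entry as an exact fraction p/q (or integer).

x̄ = F·x = [5, -6, 3]
P̄ = F·P·Fᵀ + Q = [9 -8 -4; -8 15 6; -4 6 22]
y = z − H·x̄ = [-1, -3]
S = H·P̄·Hᵀ + R = [47 -51; -51 85]
K = P̄·Hᵀ·S⁻¹ = [17/41 116/697; -15/82 -399/1394; 24/41 376/697]
x' = x̄ + K·y = [2848/697, -3456/697, 555/697]
P' = (I − K·H)·P̄ = [3906/697 -5570/697 -4644/697; -5570/697 16455/1394 7374/697; -4644/697 7374/697 9318/697]

x' = [2848/697, -3456/697, 555/697]
P' = [3906/697 -5570/697 -4644/697; -5570/697 16455/1394 7374/697; -4644/697 7374/697 9318/697]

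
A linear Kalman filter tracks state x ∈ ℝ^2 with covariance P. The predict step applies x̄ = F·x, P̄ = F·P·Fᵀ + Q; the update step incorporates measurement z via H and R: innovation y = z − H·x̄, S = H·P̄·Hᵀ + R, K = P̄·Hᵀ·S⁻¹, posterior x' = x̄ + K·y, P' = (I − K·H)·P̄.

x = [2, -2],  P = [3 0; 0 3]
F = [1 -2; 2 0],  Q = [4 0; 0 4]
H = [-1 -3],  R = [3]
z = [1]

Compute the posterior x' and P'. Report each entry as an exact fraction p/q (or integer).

x̄ = F·x = [6, 4]
P̄ = F·P·Fᵀ + Q = [19 6; 6 16]
y = z − H·x̄ = [19]
S = H·P̄·Hᵀ + R = [202]
K = P̄·Hᵀ·S⁻¹ = [-37/202; -27/101]
x' = x̄ + K·y = [509/202, -109/101]
P' = (I − K·H)·P̄ = [2469/202 -393/101; -393/101 158/101]

x' = [509/202, -109/101]
P' = [2469/202 -393/101; -393/101 158/101]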